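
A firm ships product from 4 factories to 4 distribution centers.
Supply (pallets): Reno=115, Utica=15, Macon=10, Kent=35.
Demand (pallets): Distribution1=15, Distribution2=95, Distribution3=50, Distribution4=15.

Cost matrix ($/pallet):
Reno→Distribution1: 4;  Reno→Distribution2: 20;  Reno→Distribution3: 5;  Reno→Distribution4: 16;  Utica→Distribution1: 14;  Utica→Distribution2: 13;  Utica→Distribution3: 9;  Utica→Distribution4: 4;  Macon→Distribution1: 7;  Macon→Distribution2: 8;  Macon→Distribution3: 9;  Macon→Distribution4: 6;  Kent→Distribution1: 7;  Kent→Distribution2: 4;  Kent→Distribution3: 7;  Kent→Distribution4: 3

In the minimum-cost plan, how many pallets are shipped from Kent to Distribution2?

35

The minimum-cost plan:
  Reno→Distribution1: 15 × $4 = $60
  Reno→Distribution2: 50 × $20 = $1000
  Reno→Distribution3: 50 × $5 = $250
  Utica→Distribution4: 15 × $4 = $60
  Macon→Distribution2: 10 × $8 = $80
  Kent→Distribution2: 35 × $4 = $140
Total cost = $1590.
So Kent→Distribution2 carries 35 pallets.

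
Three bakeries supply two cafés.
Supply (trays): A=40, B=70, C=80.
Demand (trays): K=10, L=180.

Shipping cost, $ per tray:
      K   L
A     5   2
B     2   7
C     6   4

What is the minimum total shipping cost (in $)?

One minimum-cost allocation:
  A–L: 40 × $2 = $80
  B–K: 10 × $2 = $20
  B–L: 60 × $7 = $420
  C–L: 80 × $4 = $320
Total = 80 + 20 + 420 + 320 = $840.

840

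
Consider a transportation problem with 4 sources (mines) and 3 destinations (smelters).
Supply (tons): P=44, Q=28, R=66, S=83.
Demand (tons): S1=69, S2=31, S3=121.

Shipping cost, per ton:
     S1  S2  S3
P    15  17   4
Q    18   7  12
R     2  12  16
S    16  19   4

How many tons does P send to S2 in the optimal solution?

The minimum-cost plan:
  P→S1: 3 × 15 = 45
  P→S2: 3 × 17 = 51
  P→S3: 38 × 4 = 152
  Q→S2: 28 × 7 = 196
  R→S1: 66 × 2 = 132
  S→S3: 83 × 4 = 332
Total cost = 908.
So P→S2 carries 3 tons.

3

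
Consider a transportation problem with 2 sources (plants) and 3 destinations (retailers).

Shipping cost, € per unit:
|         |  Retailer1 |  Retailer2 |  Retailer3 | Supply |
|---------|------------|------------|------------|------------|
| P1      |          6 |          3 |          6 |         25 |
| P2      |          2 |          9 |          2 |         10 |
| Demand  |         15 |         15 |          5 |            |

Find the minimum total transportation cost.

125

Optimal allocation:
  P1→Retailer1: 5 × €6 = €30
  P1→Retailer2: 15 × €3 = €45
  P1→Retailer3: 5 × €6 = €30
  P2→Retailer1: 10 × €2 = €20
Total = 30 + 45 + 30 + 20 = €125.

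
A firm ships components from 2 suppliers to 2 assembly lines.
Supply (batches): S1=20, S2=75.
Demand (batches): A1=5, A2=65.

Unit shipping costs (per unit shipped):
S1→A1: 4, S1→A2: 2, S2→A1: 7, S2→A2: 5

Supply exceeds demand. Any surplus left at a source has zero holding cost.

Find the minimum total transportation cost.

A cheapest plan:
  S1→A2: 20 × 2 = 40
  S2→A1: 5 × 7 = 35
  S2→A2: 45 × 5 = 225
Total = 40 + 35 + 225 = 300.

300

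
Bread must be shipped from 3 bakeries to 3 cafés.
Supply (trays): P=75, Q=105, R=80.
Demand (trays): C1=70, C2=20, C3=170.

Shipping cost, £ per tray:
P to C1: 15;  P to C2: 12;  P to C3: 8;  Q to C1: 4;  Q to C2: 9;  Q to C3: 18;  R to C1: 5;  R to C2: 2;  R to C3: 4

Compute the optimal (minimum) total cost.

1650

A cheapest plan:
  P to C3: 75 trays
  Q to C1: 70 trays
  Q to C2: 20 trays
  Q to C3: 15 trays
  R to C3: 80 trays
Total cost = £1650.
(Supply check: P ships 75; Q ships 105; R ships 80.)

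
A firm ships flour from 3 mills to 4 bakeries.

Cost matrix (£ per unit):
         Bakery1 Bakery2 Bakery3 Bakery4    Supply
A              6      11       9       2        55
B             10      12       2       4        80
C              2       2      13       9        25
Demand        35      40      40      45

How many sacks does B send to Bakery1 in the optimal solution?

Optimal shipments:
  A->Bakery1: 35 sacks
  A->Bakery4: 20 sacks
  B->Bakery2: 15 sacks
  B->Bakery3: 40 sacks
  B->Bakery4: 25 sacks
  C->Bakery2: 25 sacks
Total cost = £660.
The route B→Bakery1 is not used.

0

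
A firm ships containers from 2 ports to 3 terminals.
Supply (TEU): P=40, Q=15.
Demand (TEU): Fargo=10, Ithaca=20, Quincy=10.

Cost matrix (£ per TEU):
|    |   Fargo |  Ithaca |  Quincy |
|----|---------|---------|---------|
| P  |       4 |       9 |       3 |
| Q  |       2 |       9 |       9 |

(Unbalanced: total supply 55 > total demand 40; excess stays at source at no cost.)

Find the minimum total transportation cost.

A cheapest plan:
  P→Ithaca: 15 × £9 = £135
  P→Quincy: 10 × £3 = £30
  Q→Fargo: 10 × £2 = £20
  Q→Ithaca: 5 × £9 = £45
Total = 135 + 30 + 20 + 45 = £230.

230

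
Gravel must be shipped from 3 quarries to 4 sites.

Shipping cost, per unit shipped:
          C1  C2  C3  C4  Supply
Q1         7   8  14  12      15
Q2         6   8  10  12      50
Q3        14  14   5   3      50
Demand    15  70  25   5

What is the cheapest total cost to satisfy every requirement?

One minimum-cost allocation:
  Q1->C2: 15 × 8 = 120
  Q2->C1: 15 × 6 = 90
  Q2->C2: 35 × 8 = 280
  Q3->C2: 20 × 14 = 280
  Q3->C3: 25 × 5 = 125
  Q3->C4: 5 × 3 = 15
Total = 120 + 90 + 280 + 280 + 125 + 15 = 910.

910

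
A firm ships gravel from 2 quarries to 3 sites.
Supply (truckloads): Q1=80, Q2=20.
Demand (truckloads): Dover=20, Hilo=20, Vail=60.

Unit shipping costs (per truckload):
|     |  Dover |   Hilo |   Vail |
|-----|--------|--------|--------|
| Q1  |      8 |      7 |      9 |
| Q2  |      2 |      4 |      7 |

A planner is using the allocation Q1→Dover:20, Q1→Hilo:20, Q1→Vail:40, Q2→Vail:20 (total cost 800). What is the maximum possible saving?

80

Current plan cost = 20·8 + 20·7 + 40·9 + 20·7 = 800.
Optimal plan:
  Q1→Hilo: 20 truckloads
  Q1→Vail: 60 truckloads
  Q2→Dover: 20 truckloads
Optimal cost = 720.
Saving = 800 − 720 = 80.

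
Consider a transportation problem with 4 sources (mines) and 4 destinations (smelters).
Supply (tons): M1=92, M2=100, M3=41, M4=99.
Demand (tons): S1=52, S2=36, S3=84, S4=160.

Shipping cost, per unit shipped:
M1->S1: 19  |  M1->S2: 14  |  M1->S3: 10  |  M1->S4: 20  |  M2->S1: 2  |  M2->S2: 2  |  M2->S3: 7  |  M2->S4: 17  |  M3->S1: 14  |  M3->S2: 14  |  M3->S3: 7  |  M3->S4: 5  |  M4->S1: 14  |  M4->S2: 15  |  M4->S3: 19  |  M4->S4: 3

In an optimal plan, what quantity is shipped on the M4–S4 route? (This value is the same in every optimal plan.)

The minimum-cost plan:
  M1→S3: 84 × 10 = 840
  M1→S4: 8 × 20 = 160
  M2→S1: 52 × 2 = 104
  M2→S2: 36 × 2 = 72
  M2→S4: 12 × 17 = 204
  M3→S4: 41 × 5 = 205
  M4→S4: 99 × 3 = 297
Total cost = 1882.
So M4→S4 carries 99 tons.

99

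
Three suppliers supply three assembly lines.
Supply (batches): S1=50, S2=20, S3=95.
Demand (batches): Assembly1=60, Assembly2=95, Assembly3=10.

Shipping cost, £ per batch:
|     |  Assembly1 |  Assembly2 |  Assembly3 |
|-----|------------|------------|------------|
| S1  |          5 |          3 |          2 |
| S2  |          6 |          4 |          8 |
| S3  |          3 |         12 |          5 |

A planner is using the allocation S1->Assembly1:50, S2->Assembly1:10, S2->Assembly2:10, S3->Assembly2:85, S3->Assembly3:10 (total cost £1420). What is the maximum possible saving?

660

Current plan cost = 50·5 + 10·6 + 10·4 + 85·12 + 10·5 = £1420.
Optimal plan:
  S1->Assembly2: 50 × £3 = £150
  S2->Assembly2: 20 × £4 = £80
  S3->Assembly1: 60 × £3 = £180
  S3->Assembly2: 25 × £12 = £300
  S3->Assembly3: 10 × £5 = £50
Optimal cost = £760.
Saving = 1420 − 760 = £660.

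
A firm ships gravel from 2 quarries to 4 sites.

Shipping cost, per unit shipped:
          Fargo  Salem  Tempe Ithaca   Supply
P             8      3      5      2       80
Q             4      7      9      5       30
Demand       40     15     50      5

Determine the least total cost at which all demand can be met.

505

An optimal shipping plan:
  P→Fargo: 10 × 8 = 80
  P→Salem: 15 × 3 = 45
  P→Tempe: 50 × 5 = 250
  P→Ithaca: 5 × 2 = 10
  Q→Fargo: 30 × 4 = 120
Total = 80 + 45 + 250 + 10 + 120 = 505.
(Supply check: P ships 80; Q ships 30.)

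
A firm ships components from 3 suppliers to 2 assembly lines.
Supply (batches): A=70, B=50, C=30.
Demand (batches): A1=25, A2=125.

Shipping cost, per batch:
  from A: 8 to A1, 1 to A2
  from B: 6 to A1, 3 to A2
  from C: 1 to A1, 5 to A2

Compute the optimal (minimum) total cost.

270

An optimal shipping plan:
  A–A2: 70 batches
  B–A2: 50 batches
  C–A1: 25 batches
  C–A2: 5 batches
Total cost = 270.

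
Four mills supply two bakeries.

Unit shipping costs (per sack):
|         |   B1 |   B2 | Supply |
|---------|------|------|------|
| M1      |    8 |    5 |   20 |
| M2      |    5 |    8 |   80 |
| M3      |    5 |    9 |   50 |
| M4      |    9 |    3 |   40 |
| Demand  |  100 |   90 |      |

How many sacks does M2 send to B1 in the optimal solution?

Optimal shipments:
  M1→B2: 20 × 5 = 100
  M2→B1: 50 × 5 = 250
  M2→B2: 30 × 8 = 240
  M3→B1: 50 × 5 = 250
  M4→B2: 40 × 3 = 120
Total cost = 960.
So M2→B1 carries 50 sacks.

50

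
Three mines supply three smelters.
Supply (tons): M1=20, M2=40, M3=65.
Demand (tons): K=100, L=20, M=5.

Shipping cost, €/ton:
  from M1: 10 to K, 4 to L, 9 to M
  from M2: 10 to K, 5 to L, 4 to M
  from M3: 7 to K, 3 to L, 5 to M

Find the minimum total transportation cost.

One minimum-cost allocation:
  M1→L: 20 tons
  M2→K: 35 tons
  M2→M: 5 tons
  M3→K: 65 tons
Total cost = €905.

905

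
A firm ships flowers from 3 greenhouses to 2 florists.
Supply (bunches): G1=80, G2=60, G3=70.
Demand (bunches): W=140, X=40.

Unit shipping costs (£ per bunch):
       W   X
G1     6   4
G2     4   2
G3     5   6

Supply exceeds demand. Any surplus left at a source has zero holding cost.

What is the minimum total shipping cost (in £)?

An optimal shipping plan:
  G1–W: 10 × £6 = £60
  G1–X: 40 × £4 = £160
  G2–W: 60 × £4 = £240
  G3–W: 70 × £5 = £350
Total = 60 + 160 + 240 + 350 = £810.
(Supply check: G1 ships 50; G2 ships 60; G3 ships 70.)

810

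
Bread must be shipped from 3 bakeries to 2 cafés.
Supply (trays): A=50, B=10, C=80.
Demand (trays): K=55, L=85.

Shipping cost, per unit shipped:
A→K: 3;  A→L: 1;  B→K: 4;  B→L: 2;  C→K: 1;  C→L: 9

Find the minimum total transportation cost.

350

A cheapest plan:
  A->L: 50 trays
  B->L: 10 trays
  C->K: 55 trays
  C->L: 25 trays
Total cost = 350.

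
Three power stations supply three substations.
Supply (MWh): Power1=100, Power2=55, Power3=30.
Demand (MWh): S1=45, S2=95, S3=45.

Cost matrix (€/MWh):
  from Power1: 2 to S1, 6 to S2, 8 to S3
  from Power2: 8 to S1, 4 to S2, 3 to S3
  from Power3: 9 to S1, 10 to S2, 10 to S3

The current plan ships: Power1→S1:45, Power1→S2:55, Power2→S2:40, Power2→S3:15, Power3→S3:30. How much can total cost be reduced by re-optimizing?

Current plan cost = 45·2 + 55·6 + 40·4 + 15·3 + 30·10 = €925.
Optimal plan:
  Power1 to S1: 45 × €2 = €90
  Power1 to S2: 55 × €6 = €330
  Power2 to S2: 10 × €4 = €40
  Power2 to S3: 45 × €3 = €135
  Power3 to S2: 30 × €10 = €300
Optimal cost = €895.
Saving = 925 − 895 = €30.

30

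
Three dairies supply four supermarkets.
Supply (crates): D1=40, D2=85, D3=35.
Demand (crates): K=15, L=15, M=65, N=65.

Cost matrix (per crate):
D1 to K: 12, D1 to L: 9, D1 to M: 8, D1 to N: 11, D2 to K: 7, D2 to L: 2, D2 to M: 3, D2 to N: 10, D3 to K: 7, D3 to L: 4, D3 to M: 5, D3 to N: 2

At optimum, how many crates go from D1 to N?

Optimal shipments:
  D1–M: 10 crates
  D1–N: 30 crates
  D2–K: 15 crates
  D2–L: 15 crates
  D2–M: 55 crates
  D3–N: 35 crates
Total cost = 780.
So D1→N carries 30 crates.

30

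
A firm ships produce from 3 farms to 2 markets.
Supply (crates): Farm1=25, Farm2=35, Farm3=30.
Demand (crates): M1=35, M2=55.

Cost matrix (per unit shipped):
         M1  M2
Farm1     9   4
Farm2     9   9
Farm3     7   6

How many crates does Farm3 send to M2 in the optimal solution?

30

Solving gives:
  Farm1->M2: 25 × 4 = 100
  Farm2->M1: 35 × 9 = 315
  Farm3->M2: 30 × 6 = 180
Total cost = 595.
So Farm3→M2 carries 30 crates.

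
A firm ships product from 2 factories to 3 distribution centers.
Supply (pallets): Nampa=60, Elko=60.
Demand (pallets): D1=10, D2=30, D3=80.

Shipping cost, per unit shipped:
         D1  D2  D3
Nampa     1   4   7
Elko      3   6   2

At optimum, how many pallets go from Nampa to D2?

30

Optimal shipments:
  Nampa–D1: 10 pallets
  Nampa–D2: 30 pallets
  Nampa–D3: 20 pallets
  Elko–D3: 60 pallets
Total cost = 390.
So Nampa→D2 carries 30 pallets.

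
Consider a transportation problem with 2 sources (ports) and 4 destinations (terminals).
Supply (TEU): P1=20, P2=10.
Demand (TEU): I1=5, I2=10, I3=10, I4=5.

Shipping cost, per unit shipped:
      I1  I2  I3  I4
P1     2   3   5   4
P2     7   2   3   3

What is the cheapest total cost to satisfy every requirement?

90

An optimal shipping plan:
  P1→I1: 5 × 2 = 10
  P1→I2: 10 × 3 = 30
  P1→I4: 5 × 4 = 20
  P2→I3: 10 × 3 = 30
Total = 10 + 30 + 20 + 30 = 90.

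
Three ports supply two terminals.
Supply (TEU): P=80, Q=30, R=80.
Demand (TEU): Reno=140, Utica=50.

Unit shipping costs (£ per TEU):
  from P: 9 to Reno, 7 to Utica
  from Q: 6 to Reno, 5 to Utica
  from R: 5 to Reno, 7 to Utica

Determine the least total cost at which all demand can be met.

An optimal shipping plan:
  P->Reno: 30 × £9 = £270
  P->Utica: 50 × £7 = £350
  Q->Reno: 30 × £6 = £180
  R->Reno: 80 × £5 = £400
Total = 270 + 350 + 180 + 400 = £1200.

1200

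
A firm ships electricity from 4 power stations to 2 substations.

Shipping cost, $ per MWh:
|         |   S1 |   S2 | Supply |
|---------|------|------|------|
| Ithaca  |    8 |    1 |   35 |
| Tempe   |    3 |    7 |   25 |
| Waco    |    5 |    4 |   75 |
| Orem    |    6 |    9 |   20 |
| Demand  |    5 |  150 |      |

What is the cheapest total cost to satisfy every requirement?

670

An optimal shipping plan:
  Ithaca→S2: 35 × $1 = $35
  Tempe→S1: 5 × $3 = $15
  Tempe→S2: 20 × $7 = $140
  Waco→S2: 75 × $4 = $300
  Orem→S2: 20 × $9 = $180
Total = 35 + 15 + 140 + 300 + 180 = $670.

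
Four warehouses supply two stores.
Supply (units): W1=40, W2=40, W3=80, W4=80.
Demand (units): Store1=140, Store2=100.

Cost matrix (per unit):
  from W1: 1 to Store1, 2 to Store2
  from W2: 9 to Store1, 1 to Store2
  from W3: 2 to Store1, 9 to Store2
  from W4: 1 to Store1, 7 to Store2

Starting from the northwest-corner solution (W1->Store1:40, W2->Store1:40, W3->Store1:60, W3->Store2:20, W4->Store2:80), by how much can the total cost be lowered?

780

Current plan cost = 40·1 + 40·9 + 60·2 + 20·9 + 80·7 = 1260.
Optimal plan:
  W1–Store2: 40 units
  W2–Store2: 40 units
  W3–Store1: 80 units
  W4–Store1: 60 units
  W4–Store2: 20 units
Optimal cost = 480.
Saving = 1260 − 480 = 780.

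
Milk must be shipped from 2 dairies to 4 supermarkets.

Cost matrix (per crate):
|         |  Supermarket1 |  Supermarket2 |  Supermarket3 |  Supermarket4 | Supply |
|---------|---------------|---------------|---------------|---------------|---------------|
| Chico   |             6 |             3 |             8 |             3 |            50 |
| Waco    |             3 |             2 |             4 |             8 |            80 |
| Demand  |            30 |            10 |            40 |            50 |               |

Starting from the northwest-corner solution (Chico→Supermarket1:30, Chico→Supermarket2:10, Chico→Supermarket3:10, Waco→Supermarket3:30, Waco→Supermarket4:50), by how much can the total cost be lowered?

390

Current plan cost = 30·6 + 10·3 + 10·8 + 30·4 + 50·8 = 810.
Optimal plan:
  Chico->Supermarket4: 50 × 3 = 150
  Waco->Supermarket1: 30 × 3 = 90
  Waco->Supermarket2: 10 × 2 = 20
  Waco->Supermarket3: 40 × 4 = 160
Optimal cost = 420.
Saving = 810 − 420 = 390.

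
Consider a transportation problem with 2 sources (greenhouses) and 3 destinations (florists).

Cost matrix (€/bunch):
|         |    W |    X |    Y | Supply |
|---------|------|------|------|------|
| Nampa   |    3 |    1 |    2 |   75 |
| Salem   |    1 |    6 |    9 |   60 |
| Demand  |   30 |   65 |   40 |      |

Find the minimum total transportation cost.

325

Optimal allocation:
  Nampa->X: 35 × €1 = €35
  Nampa->Y: 40 × €2 = €80
  Salem->W: 30 × €1 = €30
  Salem->X: 30 × €6 = €180
Total = 35 + 80 + 30 + 180 = €325.
(Supply check: Nampa ships 75; Salem ships 60.)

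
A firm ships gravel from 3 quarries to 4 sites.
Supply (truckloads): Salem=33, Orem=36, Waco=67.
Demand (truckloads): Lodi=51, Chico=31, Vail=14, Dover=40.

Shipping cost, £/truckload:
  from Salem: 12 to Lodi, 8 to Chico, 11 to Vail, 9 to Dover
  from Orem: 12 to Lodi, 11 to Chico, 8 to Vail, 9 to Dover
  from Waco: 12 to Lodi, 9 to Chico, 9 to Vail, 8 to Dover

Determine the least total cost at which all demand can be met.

An optimal shipping plan:
  Salem–Lodi: 2 × £12 = £24
  Salem–Chico: 31 × £8 = £248
  Orem–Lodi: 22 × £12 = £264
  Orem–Vail: 14 × £8 = £112
  Waco–Lodi: 27 × £12 = £324
  Waco–Dover: 40 × £8 = £320
Total = 24 + 248 + 264 + 112 + 324 + 320 = £1292.
(Supply check: Salem ships 33; Orem ships 36; Waco ships 67.)

1292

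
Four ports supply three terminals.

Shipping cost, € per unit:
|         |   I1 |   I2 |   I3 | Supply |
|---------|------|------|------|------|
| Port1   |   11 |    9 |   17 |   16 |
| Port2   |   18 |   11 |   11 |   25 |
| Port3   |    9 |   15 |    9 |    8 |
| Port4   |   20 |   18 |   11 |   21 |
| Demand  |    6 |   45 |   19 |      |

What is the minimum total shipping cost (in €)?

748

An optimal shipping plan:
  Port1 to I2: 16 × €9 = €144
  Port2 to I2: 25 × €11 = €275
  Port3 to I1: 6 × €9 = €54
  Port3 to I2: 2 × €15 = €30
  Port4 to I2: 2 × €18 = €36
  Port4 to I3: 19 × €11 = €209
Total = 144 + 275 + 54 + 30 + 36 + 209 = €748.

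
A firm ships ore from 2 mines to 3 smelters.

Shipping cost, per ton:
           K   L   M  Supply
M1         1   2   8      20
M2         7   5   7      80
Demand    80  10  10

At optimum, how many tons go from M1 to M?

0

Optimal shipments:
  M1 to K: 20 × 1 = 20
  M2 to K: 60 × 7 = 420
  M2 to L: 10 × 5 = 50
  M2 to M: 10 × 7 = 70
Total cost = 560.
The route M1→M is not used.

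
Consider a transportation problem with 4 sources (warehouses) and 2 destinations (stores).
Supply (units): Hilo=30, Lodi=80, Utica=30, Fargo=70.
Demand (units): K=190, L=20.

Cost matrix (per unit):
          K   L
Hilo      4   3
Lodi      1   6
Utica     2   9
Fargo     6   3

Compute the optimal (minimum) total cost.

One minimum-cost allocation:
  Hilo–K: 30 × 4 = 120
  Lodi–K: 80 × 1 = 80
  Utica–K: 30 × 2 = 60
  Fargo–K: 50 × 6 = 300
  Fargo–L: 20 × 3 = 60
Total = 120 + 80 + 60 + 300 + 60 = 620.

620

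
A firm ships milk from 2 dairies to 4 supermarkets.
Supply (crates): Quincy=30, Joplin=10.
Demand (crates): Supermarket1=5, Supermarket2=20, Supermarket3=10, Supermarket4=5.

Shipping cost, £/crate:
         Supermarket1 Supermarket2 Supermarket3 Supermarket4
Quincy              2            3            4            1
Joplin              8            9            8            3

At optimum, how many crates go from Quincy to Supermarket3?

5

The minimum-cost plan:
  Quincy–Supermarket1: 5 crates
  Quincy–Supermarket2: 20 crates
  Quincy–Supermarket3: 5 crates
  Joplin–Supermarket3: 5 crates
  Joplin–Supermarket4: 5 crates
Total cost = £145.
So Quincy→Supermarket3 carries 5 crates.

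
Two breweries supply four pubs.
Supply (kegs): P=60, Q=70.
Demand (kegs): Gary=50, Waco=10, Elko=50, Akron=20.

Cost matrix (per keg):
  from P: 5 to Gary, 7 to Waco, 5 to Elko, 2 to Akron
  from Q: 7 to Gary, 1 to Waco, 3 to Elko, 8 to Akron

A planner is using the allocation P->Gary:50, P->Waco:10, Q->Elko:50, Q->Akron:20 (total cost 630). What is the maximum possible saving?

Current plan cost = 50·5 + 10·7 + 50·3 + 20·8 = 630.
Optimal plan:
  P->Gary: 40 × 5 = 200
  P->Akron: 20 × 2 = 40
  Q->Gary: 10 × 7 = 70
  Q->Waco: 10 × 1 = 10
  Q->Elko: 50 × 3 = 150
Optimal cost = 470.
Saving = 630 − 470 = 160.

160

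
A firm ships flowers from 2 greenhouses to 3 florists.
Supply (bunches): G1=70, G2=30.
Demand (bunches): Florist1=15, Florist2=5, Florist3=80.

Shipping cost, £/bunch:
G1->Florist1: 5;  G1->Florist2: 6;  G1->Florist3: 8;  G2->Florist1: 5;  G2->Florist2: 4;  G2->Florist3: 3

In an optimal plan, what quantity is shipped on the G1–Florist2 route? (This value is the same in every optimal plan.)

Optimal shipments:
  G1–Florist1: 15 × £5 = £75
  G1–Florist2: 5 × £6 = £30
  G1–Florist3: 50 × £8 = £400
  G2–Florist3: 30 × £3 = £90
Total cost = £595.
So G1→Florist2 carries 5 bunches.

5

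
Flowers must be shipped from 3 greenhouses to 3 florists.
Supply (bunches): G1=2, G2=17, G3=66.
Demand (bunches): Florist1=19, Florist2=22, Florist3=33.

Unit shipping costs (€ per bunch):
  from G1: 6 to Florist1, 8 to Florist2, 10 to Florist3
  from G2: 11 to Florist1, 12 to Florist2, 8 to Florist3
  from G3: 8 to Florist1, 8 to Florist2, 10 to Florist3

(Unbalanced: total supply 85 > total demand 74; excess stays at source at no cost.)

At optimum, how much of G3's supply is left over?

11

An optimal plan:
  G1 to Florist1: 2 × €6 = €12
  G2 to Florist3: 17 × €8 = €136
  G3 to Florist1: 17 × €8 = €136
  G3 to Florist2: 22 × €8 = €176
  G3 to Florist3: 16 × €10 = €160
Total cost = €620.
G3 ships 55 of its 66, leaving 11.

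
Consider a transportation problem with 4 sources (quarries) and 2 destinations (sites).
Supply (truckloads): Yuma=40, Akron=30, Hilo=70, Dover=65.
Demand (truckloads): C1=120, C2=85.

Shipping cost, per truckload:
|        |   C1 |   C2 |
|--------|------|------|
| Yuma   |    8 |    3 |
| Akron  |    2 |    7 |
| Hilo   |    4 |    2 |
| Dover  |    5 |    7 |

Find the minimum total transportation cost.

One minimum-cost allocation:
  Yuma–C2: 40 × 3 = 120
  Akron–C1: 30 × 2 = 60
  Hilo–C1: 25 × 4 = 100
  Hilo–C2: 45 × 2 = 90
  Dover–C1: 65 × 5 = 325
Total = 120 + 60 + 100 + 90 + 325 = 695.
(Supply check: Yuma ships 40; Akron ships 30; Hilo ships 70; Dover ships 65.)

695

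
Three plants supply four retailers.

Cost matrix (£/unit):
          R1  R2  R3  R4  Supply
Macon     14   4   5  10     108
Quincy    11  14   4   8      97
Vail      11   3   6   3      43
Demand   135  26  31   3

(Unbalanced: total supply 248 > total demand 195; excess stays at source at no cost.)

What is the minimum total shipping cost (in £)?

1751

A cheapest plan:
  Macon→R2: 24 × £4 = £96
  Macon→R3: 31 × £5 = £155
  Quincy→R1: 97 × £11 = £1067
  Vail→R1: 38 × £11 = £418
  Vail→R2: 2 × £3 = £6
  Vail→R4: 3 × £3 = £9
Total = 96 + 155 + 1067 + 418 + 6 + 9 = £1751.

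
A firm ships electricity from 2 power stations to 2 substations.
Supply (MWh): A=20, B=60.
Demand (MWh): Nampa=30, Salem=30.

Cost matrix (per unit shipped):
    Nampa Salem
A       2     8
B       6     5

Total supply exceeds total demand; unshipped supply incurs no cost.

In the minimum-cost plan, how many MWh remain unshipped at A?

Minimum-cost shipments:
  A->Nampa: 20 × 2 = 40
  B->Nampa: 10 × 6 = 60
  B->Salem: 30 × 5 = 150
Total cost = 250.
A ships 20 of its 20, leaving 0.

0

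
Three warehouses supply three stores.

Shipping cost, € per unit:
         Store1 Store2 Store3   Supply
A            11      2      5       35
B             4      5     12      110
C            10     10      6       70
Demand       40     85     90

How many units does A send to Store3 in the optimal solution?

20

Solving gives:
  A->Store2: 15 × €2 = €30
  A->Store3: 20 × €5 = €100
  B->Store1: 40 × €4 = €160
  B->Store2: 70 × €5 = €350
  C->Store3: 70 × €6 = €420
Total cost = €1060.
So A→Store3 carries 20 units.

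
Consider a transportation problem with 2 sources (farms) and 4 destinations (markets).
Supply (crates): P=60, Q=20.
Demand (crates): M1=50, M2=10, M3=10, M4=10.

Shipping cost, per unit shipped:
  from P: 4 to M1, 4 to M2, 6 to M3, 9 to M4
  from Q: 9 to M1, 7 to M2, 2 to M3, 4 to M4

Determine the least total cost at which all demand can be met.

300

An optimal shipping plan:
  P to M1: 50 × 4 = 200
  P to M2: 10 × 4 = 40
  Q to M3: 10 × 2 = 20
  Q to M4: 10 × 4 = 40
Total = 200 + 40 + 20 + 40 = 300.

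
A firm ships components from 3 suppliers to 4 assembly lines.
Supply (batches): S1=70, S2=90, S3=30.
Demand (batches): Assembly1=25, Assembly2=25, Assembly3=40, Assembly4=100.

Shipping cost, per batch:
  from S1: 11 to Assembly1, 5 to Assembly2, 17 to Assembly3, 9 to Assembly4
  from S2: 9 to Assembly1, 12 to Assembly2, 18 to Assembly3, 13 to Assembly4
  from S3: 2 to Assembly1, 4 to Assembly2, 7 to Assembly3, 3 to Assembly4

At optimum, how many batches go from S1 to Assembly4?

Solving gives:
  S1–Assembly2: 25 × 5 = 125
  S1–Assembly4: 45 × 9 = 405
  S2–Assembly1: 25 × 9 = 225
  S2–Assembly3: 10 × 18 = 180
  S2–Assembly4: 55 × 13 = 715
  S3–Assembly3: 30 × 7 = 210
Total cost = 1860.
So S1→Assembly4 carries 45 batches.

45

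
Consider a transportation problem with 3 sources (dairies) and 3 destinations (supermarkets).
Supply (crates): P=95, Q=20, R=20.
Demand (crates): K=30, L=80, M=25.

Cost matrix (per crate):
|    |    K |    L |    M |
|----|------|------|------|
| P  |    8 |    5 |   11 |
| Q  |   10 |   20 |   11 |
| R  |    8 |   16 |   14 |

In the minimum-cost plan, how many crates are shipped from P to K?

The minimum-cost plan:
  P→K: 10 crates
  P→L: 80 crates
  P→M: 5 crates
  Q→M: 20 crates
  R→K: 20 crates
Total cost = 915.
So P→K carries 10 crates.

10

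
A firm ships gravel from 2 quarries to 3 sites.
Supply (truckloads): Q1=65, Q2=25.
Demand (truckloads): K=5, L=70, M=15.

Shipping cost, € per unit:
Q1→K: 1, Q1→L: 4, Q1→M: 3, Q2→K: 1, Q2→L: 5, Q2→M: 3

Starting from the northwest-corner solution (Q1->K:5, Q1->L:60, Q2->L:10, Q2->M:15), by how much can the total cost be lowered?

Current plan cost = 5·1 + 60·4 + 10·5 + 15·3 = €340.
Optimal plan:
  Q1->L: 65 × €4 = €260
  Q2->K: 5 × €1 = €5
  Q2->L: 5 × €5 = €25
  Q2->M: 15 × €3 = €45
Optimal cost = €335.
Saving = 340 − 335 = €5.

5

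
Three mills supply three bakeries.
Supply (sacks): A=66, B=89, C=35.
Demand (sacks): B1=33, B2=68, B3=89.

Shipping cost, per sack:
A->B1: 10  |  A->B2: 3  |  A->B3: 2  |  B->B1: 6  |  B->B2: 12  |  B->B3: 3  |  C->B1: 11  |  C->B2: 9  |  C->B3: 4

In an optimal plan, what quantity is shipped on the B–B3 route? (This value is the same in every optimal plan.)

56

Solving gives:
  A–B2: 66 × 3 = 198
  B–B1: 33 × 6 = 198
  B–B3: 56 × 3 = 168
  C–B2: 2 × 9 = 18
  C–B3: 33 × 4 = 132
Total cost = 714.
So B→B3 carries 56 sacks.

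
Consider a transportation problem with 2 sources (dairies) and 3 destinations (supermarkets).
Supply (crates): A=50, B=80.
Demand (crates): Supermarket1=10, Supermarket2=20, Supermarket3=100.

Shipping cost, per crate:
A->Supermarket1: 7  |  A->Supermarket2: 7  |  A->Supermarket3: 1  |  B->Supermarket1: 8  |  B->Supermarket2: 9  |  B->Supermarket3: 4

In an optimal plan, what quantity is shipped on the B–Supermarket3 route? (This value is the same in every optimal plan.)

Solving gives:
  A->Supermarket3: 50 × 1 = 50
  B->Supermarket1: 10 × 8 = 80
  B->Supermarket2: 20 × 9 = 180
  B->Supermarket3: 50 × 4 = 200
Total cost = 510.
So B→Supermarket3 carries 50 crates.

50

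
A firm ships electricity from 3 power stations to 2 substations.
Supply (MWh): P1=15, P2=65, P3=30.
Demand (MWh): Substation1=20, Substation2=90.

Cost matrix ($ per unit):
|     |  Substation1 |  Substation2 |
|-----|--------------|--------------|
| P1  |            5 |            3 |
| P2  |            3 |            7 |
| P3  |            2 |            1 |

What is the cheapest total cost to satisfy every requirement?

450

A cheapest plan:
  P1–Substation2: 15 MWh
  P2–Substation1: 20 MWh
  P2–Substation2: 45 MWh
  P3–Substation2: 30 MWh
Total cost = $450.
(Supply check: P1 ships 15; P2 ships 65; P3 ships 30.)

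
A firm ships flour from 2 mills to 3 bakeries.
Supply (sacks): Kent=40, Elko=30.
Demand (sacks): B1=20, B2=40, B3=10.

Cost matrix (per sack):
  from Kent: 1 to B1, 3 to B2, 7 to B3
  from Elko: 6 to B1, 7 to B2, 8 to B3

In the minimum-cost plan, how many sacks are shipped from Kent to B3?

0

Optimal shipments:
  Kent–B1: 20 sacks
  Kent–B2: 20 sacks
  Elko–B2: 20 sacks
  Elko–B3: 10 sacks
Total cost = 300.
The route Kent→B3 is not used.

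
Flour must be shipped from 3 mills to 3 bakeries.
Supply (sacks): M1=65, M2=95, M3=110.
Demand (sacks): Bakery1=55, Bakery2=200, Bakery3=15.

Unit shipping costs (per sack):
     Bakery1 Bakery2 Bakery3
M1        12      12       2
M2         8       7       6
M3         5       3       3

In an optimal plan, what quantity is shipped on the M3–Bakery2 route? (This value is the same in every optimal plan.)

110

Optimal shipments:
  M1→Bakery1: 50 × 12 = 600
  M1→Bakery3: 15 × 2 = 30
  M2→Bakery1: 5 × 8 = 40
  M2→Bakery2: 90 × 7 = 630
  M3→Bakery2: 110 × 3 = 330
Total cost = 1630.
So M3→Bakery2 carries 110 sacks.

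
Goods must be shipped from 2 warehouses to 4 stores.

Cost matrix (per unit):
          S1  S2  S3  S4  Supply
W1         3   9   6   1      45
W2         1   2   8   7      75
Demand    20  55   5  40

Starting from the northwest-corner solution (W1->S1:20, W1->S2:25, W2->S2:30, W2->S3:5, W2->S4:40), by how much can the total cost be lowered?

Current plan cost = 20·3 + 25·9 + 30·2 + 5·8 + 40·7 = 665.
Optimal plan:
  W1 to S3: 5 × 6 = 30
  W1 to S4: 40 × 1 = 40
  W2 to S1: 20 × 1 = 20
  W2 to S2: 55 × 2 = 110
Optimal cost = 200.
Saving = 665 − 200 = 465.

465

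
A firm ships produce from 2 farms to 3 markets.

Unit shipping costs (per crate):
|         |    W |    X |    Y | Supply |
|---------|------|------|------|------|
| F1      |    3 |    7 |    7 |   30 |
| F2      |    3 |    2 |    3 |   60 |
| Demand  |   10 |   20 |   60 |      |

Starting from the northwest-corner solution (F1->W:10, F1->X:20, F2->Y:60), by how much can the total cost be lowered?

Current plan cost = 10·3 + 20·7 + 60·3 = 350.
Optimal plan:
  F1–W: 10 × 3 = 30
  F1–Y: 20 × 7 = 140
  F2–X: 20 × 2 = 40
  F2–Y: 40 × 3 = 120
Optimal cost = 330.
Saving = 350 − 330 = 20.

20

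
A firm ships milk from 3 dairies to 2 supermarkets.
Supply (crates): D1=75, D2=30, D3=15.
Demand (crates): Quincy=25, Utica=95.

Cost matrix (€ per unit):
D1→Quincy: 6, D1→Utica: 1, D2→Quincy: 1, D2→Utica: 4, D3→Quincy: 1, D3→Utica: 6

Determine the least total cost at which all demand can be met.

180

Optimal allocation:
  D1–Utica: 75 × €1 = €75
  D2–Quincy: 10 × €1 = €10
  D2–Utica: 20 × €4 = €80
  D3–Quincy: 15 × €1 = €15
Total = 75 + 10 + 80 + 15 = €180.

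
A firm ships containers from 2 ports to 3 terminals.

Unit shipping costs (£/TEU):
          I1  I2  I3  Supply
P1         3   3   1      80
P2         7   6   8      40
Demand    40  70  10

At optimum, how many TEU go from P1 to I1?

Optimal shipments:
  P1->I1: 40 × £3 = £120
  P1->I2: 30 × £3 = £90
  P1->I3: 10 × £1 = £10
  P2->I2: 40 × £6 = £240
Total cost = £460.
So P1→I1 carries 40 TEU.

40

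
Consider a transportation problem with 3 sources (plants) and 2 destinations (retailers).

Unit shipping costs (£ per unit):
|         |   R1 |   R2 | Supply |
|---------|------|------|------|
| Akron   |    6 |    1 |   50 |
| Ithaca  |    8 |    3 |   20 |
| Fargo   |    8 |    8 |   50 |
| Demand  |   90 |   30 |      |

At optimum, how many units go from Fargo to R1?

50

Solving gives:
  Akron→R1: 20 × £6 = £120
  Akron→R2: 30 × £1 = £30
  Ithaca→R1: 20 × £8 = £160
  Fargo→R1: 50 × £8 = £400
Total cost = £710.
So Fargo→R1 carries 50 units.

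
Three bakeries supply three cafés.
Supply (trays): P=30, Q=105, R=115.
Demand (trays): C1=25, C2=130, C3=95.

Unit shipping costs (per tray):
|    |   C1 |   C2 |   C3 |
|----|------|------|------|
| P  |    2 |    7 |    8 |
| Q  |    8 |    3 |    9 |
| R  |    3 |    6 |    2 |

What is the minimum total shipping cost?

Optimal allocation:
  P->C1: 25 × 2 = 50
  P->C2: 5 × 7 = 35
  Q->C2: 105 × 3 = 315
  R->C2: 20 × 6 = 120
  R->C3: 95 × 2 = 190
Total = 50 + 35 + 315 + 120 + 190 = 710.

710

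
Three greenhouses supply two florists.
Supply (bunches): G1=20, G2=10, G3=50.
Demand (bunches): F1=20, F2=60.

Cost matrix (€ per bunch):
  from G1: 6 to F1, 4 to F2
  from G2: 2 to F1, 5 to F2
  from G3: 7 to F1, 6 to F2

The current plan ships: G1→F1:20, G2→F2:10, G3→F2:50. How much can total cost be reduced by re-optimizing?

60

Current plan cost = 20·6 + 10·5 + 50·6 = €470.
Optimal plan:
  G1 to F2: 20 × €4 = €80
  G2 to F1: 10 × €2 = €20
  G3 to F1: 10 × €7 = €70
  G3 to F2: 40 × €6 = €240
Optimal cost = €410.
Saving = 470 − 410 = €60.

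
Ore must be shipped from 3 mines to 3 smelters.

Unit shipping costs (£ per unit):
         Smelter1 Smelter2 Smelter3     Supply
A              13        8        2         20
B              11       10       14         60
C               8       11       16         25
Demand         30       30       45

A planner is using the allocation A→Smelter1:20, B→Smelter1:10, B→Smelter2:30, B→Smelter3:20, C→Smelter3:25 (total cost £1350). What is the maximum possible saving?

405

Current plan cost = 20·13 + 10·11 + 30·10 + 20·14 + 25·16 = £1350.
Optimal plan:
  A to Smelter3: 20 × £2 = £40
  B to Smelter1: 5 × £11 = £55
  B to Smelter2: 30 × £10 = £300
  B to Smelter3: 25 × £14 = £350
  C to Smelter1: 25 × £8 = £200
Optimal cost = £945.
Saving = 1350 − 945 = £405.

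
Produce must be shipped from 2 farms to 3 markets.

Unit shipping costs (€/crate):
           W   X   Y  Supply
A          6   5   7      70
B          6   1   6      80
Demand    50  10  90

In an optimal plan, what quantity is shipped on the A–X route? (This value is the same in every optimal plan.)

0

Optimal shipments:
  A→W: 50 crates
  A→Y: 20 crates
  B→X: 10 crates
  B→Y: 70 crates
Total cost = €870.
The route A→X is not used.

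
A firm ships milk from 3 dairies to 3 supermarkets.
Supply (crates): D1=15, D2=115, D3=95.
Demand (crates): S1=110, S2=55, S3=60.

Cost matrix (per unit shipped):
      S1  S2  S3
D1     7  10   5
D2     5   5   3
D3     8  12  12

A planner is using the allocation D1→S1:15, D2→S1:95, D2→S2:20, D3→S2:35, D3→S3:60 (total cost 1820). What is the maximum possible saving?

Current plan cost = 15·7 + 95·5 + 20·5 + 35·12 + 60·12 = 1820.
Optimal plan:
  D1–S3: 15 × 5 = 75
  D2–S1: 15 × 5 = 75
  D2–S2: 55 × 5 = 275
  D2–S3: 45 × 3 = 135
  D3–S1: 95 × 8 = 760
Optimal cost = 1320.
Saving = 1820 − 1320 = 500.

500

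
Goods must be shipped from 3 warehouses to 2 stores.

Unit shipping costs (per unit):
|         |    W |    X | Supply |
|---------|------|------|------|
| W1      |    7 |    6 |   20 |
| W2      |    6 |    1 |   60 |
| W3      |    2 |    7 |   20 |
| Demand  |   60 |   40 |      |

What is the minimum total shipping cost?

340

Optimal allocation:
  W1 to W: 20 × 7 = 140
  W2 to W: 20 × 6 = 120
  W2 to X: 40 × 1 = 40
  W3 to W: 20 × 2 = 40
Total = 140 + 120 + 40 + 40 = 340.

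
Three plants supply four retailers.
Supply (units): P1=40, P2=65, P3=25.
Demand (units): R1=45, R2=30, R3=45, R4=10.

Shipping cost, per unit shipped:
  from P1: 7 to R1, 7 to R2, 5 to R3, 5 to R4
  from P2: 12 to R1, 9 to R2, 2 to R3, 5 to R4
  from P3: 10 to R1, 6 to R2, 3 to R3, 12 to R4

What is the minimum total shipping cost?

Optimal allocation:
  P1–R1: 40 × 7 = 280
  P2–R1: 5 × 12 = 60
  P2–R2: 5 × 9 = 45
  P2–R3: 45 × 2 = 90
  P2–R4: 10 × 5 = 50
  P3–R2: 25 × 6 = 150
Total = 280 + 60 + 45 + 90 + 50 + 150 = 675.
(Supply check: P1 ships 40; P2 ships 65; P3 ships 25.)

675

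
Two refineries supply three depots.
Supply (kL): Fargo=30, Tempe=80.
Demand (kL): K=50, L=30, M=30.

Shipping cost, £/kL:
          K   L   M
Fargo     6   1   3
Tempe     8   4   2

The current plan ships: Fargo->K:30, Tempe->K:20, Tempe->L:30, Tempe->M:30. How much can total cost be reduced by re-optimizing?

30

Current plan cost = 30·6 + 20·8 + 30·4 + 30·2 = £520.
Optimal plan:
  Fargo–L: 30 × £1 = £30
  Tempe–K: 50 × £8 = £400
  Tempe–M: 30 × £2 = £60
Optimal cost = £490.
Saving = 520 − 490 = £30.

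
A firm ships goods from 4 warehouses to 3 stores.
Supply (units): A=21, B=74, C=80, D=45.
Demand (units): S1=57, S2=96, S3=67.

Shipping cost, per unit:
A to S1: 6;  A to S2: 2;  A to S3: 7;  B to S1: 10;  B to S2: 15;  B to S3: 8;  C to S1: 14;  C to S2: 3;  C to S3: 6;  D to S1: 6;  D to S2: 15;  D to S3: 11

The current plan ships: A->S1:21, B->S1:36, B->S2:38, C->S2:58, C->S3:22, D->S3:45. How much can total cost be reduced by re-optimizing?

679

Current plan cost = 21·6 + 36·10 + 38·15 + 58·3 + 22·6 + 45·11 = 1857.
Optimal plan:
  A->S1: 5 × 6 = 30
  A->S2: 16 × 2 = 32
  B->S1: 7 × 10 = 70
  B->S3: 67 × 8 = 536
  C->S2: 80 × 3 = 240
  D->S1: 45 × 6 = 270
Optimal cost = 1178.
Saving = 1857 − 1178 = 679.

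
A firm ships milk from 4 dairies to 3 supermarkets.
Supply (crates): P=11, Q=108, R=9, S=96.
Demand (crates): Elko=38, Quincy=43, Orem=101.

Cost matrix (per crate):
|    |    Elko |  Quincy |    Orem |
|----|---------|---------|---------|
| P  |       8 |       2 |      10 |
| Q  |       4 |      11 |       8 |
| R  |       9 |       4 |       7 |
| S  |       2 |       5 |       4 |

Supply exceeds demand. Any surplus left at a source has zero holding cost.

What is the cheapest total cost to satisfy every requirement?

Optimal allocation:
  P→Quincy: 11 × 2 = 22
  Q→Elko: 38 × 4 = 152
  Q→Orem: 28 × 8 = 224
  R→Quincy: 9 × 4 = 36
  S→Quincy: 23 × 5 = 115
  S→Orem: 73 × 4 = 292
Total = 22 + 152 + 224 + 36 + 115 + 292 = 841.

841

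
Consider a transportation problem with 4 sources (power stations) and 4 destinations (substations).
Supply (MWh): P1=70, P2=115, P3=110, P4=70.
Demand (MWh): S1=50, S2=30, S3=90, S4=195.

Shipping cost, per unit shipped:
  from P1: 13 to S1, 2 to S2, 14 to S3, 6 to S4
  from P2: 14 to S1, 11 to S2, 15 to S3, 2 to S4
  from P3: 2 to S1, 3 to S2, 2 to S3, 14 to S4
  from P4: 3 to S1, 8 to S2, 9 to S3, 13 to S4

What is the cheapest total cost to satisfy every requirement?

A cheapest plan:
  P1 to S4: 70 × 6 = 420
  P2 to S4: 115 × 2 = 230
  P3 to S2: 20 × 3 = 60
  P3 to S3: 90 × 2 = 180
  P4 to S1: 50 × 3 = 150
  P4 to S2: 10 × 8 = 80
  P4 to S4: 10 × 13 = 130
Total = 420 + 230 + 60 + 180 + 150 + 80 + 130 = 1250.

1250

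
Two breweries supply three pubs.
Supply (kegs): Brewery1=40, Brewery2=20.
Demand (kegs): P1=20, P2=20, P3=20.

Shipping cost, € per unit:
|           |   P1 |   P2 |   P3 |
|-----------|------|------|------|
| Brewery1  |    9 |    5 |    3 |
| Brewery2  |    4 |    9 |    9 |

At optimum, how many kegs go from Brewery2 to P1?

20

The minimum-cost plan:
  Brewery1->P2: 20 × €5 = €100
  Brewery1->P3: 20 × €3 = €60
  Brewery2->P1: 20 × €4 = €80
Total cost = €240.
So Brewery2→P1 carries 20 kegs.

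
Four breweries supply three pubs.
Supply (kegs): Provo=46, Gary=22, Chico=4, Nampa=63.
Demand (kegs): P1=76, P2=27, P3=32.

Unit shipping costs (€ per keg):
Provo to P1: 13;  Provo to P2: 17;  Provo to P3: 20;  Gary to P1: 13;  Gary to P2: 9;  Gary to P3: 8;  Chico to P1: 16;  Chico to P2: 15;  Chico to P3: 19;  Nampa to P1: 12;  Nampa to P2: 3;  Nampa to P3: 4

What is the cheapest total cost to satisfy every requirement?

1205

An optimal shipping plan:
  Provo->P1: 46 × €13 = €598
  Gary->P1: 22 × €13 = €286
  Chico->P1: 4 × €16 = €64
  Nampa->P1: 4 × €12 = €48
  Nampa->P2: 27 × €3 = €81
  Nampa->P3: 32 × €4 = €128
Total = 598 + 286 + 64 + 48 + 81 + 128 = €1205.
(Supply check: Provo ships 46; Gary ships 22; Chico ships 4; Nampa ships 63.)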